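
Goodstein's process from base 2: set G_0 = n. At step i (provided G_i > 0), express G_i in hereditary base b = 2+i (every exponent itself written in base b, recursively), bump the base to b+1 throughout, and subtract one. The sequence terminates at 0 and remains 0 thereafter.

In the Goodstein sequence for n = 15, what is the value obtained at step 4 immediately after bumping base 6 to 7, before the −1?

step 0: 15 = 2^(2 + 1) + 2^2 + 2 + 1; sub 3 for 2: 3^(3 + 1) + 3^3 + 3 + 1; = 112; G_1 = 112−1 = 111
step 1: 111 = 3^(3 + 1) + 3^3 + 3; sub 4 for 3: 4^(4 + 1) + 4^4 + 4; = 1284; G_2 = 1284−1 = 1283
step 2: 1283 = 4^(4 + 1) + 4^4 + 3; sub 5 for 4: 5^(5 + 1) + 5^5 + 3; = 18753; G_3 = 18753−1 = 18752
step 3: 18752 = 5^(5 + 1) + 5^5 + 2; sub 6 for 5: 6^(6 + 1) + 6^6 + 2; = 326594; G_4 = 326594−1 = 326593
step 4: 326593 = 6^(6 + 1) + 6^6 + 1; sub 7 for 6: 7^(7 + 1) + 7^7 + 1; = 6588345; G_5 = 6588345−1 = 6588344

6588345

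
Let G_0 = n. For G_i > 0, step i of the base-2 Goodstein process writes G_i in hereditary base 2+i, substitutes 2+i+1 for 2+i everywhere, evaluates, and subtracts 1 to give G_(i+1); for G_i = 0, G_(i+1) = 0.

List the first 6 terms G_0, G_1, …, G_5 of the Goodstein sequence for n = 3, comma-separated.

3 —HB2→ 2 + 1 —bump→ 3 + 1 = 4 —(−1)→ 3
3 —HB3→ 3 —bump→ 4 = 4 —(−1)→ 3
3 —HB4→ 3 —bump→ 3 = 3 —(−1)→ 2
2 —HB5→ 2 —bump→ 2 = 2 —(−1)→ 1
1 —HB6→ 1 —bump→ 1 = 1 —(−1)→ 0

3, 3, 3, 2, 1, 0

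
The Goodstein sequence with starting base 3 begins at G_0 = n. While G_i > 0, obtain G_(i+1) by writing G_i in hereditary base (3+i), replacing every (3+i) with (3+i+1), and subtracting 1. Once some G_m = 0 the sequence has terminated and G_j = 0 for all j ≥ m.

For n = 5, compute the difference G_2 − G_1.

step 0: 5 = 3 + 2; sub 4 for 3: 4 + 2; = 6; G_1 = 6−1 = 5
step 1: 5 = 4 + 1; sub 5 for 4: 5 + 1; = 6; G_2 = 6−1 = 5

0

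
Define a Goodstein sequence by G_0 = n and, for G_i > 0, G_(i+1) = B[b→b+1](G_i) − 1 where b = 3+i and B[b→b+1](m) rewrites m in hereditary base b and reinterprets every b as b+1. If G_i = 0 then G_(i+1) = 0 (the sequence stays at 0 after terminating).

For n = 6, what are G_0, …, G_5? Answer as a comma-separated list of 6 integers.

base 3: 6 = 2·3; at 4: 2·4 = 8; next = 7
base 4: 7 = 4 + 3; at 5: 5 + 3 = 8; next = 7
base 5: 7 = 5 + 2; at 6: 6 + 2 = 8; next = 7
base 6: 7 = 6 + 1; at 7: 7 + 1 = 8; next = 7
base 7: 7 = 7; at 8: 8 = 8; next = 7

6, 7, 7, 7, 7, 7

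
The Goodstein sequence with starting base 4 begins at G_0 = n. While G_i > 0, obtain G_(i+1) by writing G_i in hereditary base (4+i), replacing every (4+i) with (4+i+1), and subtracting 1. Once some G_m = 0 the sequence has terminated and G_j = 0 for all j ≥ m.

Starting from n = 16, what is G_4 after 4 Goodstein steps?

G_0 = 16. HB_4(16) = 4^2. Bump = 25. G_1 = 24.
G_1 = 24. HB_5(24) = 4·5 + 4. Bump = 28. G_2 = 27.
G_2 = 27. HB_6(27) = 4·6 + 3. Bump = 31. G_3 = 30.
G_3 = 30. HB_7(30) = 4·7 + 2. Bump = 34. G_4 = 33.
G_4 = 33. HB_8(33) = 4·8 + 1. Bump = 37. G_5 = 36.

33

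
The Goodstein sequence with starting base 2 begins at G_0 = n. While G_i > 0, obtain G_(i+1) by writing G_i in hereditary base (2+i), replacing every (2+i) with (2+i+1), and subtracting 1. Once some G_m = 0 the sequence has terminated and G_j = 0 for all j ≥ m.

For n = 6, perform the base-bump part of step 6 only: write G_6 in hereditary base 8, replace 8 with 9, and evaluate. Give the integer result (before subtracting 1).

i=0: 6 = 2^2 + 2 (b=2); 2→3: 3^3 + 3 = 30; 30−1 = 29
i=1: 29 = 3^3 + 2 (b=3); 3→4: 4^4 + 2 = 258; 258−1 = 257
i=2: 257 = 4^4 + 1 (b=4); 4→5: 5^5 + 1 = 3126; 3126−1 = 3125
i=3: 3125 = 5^5 (b=5); 5→6: 6^6 = 46656; 46656−1 = 46655
i=4: 46655 = 5·6^5 + 5·6^4 + 5·6^3 + 5·6^2 + 5·6 + 5 (b=6); 6→7: 5·7^5 + 5·7^4 + 5·7^3 + 5·7^2 + 5·7 + 5 = 98040; 98040−1 = 98039
i=5: 98039 = 5·7^5 + 5·7^4 + 5·7^3 + 5·7^2 + 5·7 + 4 (b=7); 7→8: 5·8^5 + 5·8^4 + 5·8^3 + 5·8^2 + 5·8 + 4 = 187244; 187244−1 = 187243
i=6: 187243 = 5·8^5 + 5·8^4 + 5·8^3 + 5·8^2 + 5·8 + 3 (b=8); 8→9: 5·9^5 + 5·9^4 + 5·9^3 + 5·9^2 + 5·9 + 3 = 332148; 332148−1 = 332147

332148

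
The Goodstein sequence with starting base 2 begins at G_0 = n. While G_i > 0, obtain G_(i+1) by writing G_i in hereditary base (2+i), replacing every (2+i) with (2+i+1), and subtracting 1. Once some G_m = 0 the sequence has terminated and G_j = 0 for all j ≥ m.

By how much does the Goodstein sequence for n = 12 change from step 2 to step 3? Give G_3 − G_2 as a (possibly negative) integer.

G_0=12  [base 2] 2^(2 + 1) + 2^2  →[2↦3]→  3^(3 + 1) + 3^3 = 108  −1 ⇒ G_1=107
G_1=107  [base 3] 3^(3 + 1) + 2·3^2 + 2·3 + 2  →[3↦4]→  4^(4 + 1) + 2·4^2 + 2·4 + 2 = 1066  −1 ⇒ G_2=1065
G_2=1065  [base 4] 4^(4 + 1) + 2·4^2 + 2·4 + 1  →[4↦5]→  5^(5 + 1) + 2·5^2 + 2·5 + 1 = 15686  −1 ⇒ G_3=15685

14620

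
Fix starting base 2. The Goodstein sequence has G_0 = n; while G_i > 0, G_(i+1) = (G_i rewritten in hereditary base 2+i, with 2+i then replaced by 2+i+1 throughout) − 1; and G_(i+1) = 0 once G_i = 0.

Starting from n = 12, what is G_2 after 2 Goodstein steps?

base 2: 12 = 2^(2 + 1) + 2^2; at 3: 3^(3 + 1) + 3^3 = 108; next = 107
base 3: 107 = 3^(3 + 1) + 2·3^2 + 2·3 + 2; at 4: 4^(4 + 1) + 2·4^2 + 2·4 + 2 = 1066; next = 1065
base 4: 1065 = 4^(4 + 1) + 2·4^2 + 2·4 + 1; at 5: 5^(5 + 1) + 2·5^2 + 2·5 + 1 = 15686; next = 15685

1065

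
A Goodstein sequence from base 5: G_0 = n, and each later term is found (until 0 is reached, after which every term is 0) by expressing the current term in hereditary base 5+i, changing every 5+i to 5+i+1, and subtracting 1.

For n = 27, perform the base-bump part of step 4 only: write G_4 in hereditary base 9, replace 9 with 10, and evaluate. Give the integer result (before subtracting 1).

76

G_0 = 27. HB_5(27) = 5^2 + 2. Bump = 38. G_1 = 37.
G_1 = 37. HB_6(37) = 6^2 + 1. Bump = 50. G_2 = 49.
G_2 = 49. HB_7(49) = 7^2. Bump = 64. G_3 = 63.
G_3 = 63. HB_8(63) = 7·8 + 7. Bump = 70. G_4 = 69.
G_4 = 69. HB_9(69) = 7·9 + 6. Bump = 76. G_5 = 75.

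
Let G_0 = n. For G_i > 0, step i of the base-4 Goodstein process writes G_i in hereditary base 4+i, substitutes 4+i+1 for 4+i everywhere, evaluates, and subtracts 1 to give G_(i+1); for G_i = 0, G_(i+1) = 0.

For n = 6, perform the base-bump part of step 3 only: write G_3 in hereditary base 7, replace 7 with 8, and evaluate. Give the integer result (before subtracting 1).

6

G_0 = 6. HB_4(6) = 4 + 2. Bump = 7. G_1 = 6.
G_1 = 6. HB_5(6) = 5 + 1. Bump = 7. G_2 = 6.
G_2 = 6. HB_6(6) = 6. Bump = 7. G_3 = 6.
G_3 = 6. HB_7(6) = 6. Bump = 6. G_4 = 5.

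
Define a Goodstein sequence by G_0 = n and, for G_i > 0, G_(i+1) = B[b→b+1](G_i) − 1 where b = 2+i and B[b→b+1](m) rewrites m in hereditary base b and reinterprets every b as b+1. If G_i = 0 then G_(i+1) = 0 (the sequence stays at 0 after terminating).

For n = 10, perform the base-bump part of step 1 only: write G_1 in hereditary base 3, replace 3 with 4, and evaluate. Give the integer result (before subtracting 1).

1026

G_0 = 10. HB_2(10) = 2^(2 + 1) + 2. Bump = 84. G_1 = 83.
G_1 = 83. HB_3(83) = 3^(3 + 1) + 2. Bump = 1026. G_2 = 1025.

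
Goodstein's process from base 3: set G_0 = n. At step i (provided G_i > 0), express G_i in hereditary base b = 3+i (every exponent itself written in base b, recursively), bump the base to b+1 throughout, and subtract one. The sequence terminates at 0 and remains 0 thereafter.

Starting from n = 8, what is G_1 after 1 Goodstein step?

9

8 —HB3→ 2·3 + 2 —bump→ 2·4 + 2 = 10 —(−1)→ 9
9 —HB4→ 2·4 + 1 —bump→ 2·5 + 1 = 11 —(−1)→ 10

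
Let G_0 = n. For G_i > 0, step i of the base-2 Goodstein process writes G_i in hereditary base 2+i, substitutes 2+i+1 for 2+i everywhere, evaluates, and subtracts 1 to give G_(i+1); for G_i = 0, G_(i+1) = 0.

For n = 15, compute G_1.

111

base 2: 15 = 2^(2 + 1) + 2^2 + 2 + 1; at 3: 3^(3 + 1) + 3^3 + 3 + 1 = 112; next = 111
base 3: 111 = 3^(3 + 1) + 3^3 + 3; at 4: 4^(4 + 1) + 4^4 + 4 = 1284; next = 1283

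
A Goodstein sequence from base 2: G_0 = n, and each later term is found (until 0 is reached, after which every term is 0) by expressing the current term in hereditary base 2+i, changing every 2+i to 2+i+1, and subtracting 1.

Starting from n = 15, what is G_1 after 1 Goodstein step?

111

G_0=15  [base 2] 2^(2 + 1) + 2^2 + 2 + 1  →[2↦3]→  3^(3 + 1) + 3^3 + 3 + 1 = 112  −1 ⇒ G_1=111
G_1=111  [base 3] 3^(3 + 1) + 3^3 + 3  →[3↦4]→  4^(4 + 1) + 4^4 + 4 = 1284  −1 ⇒ G_2=1283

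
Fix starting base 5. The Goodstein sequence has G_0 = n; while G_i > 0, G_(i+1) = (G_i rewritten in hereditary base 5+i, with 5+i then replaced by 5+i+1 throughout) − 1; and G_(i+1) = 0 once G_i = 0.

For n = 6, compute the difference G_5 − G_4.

-1

base 5: 6 = 5 + 1; at 6: 6 + 1 = 7; next = 6
base 6: 6 = 6; at 7: 7 = 7; next = 6
base 7: 6 = 6; at 8: 6 = 6; next = 5
base 8: 5 = 5; at 9: 5 = 5; next = 4
base 9: 4 = 4; at 10: 4 = 4; next = 3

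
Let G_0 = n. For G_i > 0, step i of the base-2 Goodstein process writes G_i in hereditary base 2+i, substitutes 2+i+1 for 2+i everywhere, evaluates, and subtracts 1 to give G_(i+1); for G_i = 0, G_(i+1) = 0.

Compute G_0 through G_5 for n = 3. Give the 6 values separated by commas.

3, 3, 3, 2, 1, 0

[0] 3 ≡ 2 + 1 (base 2). Lift 3: 4. −1: 3.
[1] 3 ≡ 3 (base 3). Lift 4: 4. −1: 3.
[2] 3 ≡ 3 (base 4). Lift 5: 3. −1: 2.
[3] 2 ≡ 2 (base 5). Lift 6: 2. −1: 1.
[4] 1 ≡ 1 (base 6). Lift 7: 1. −1: 0.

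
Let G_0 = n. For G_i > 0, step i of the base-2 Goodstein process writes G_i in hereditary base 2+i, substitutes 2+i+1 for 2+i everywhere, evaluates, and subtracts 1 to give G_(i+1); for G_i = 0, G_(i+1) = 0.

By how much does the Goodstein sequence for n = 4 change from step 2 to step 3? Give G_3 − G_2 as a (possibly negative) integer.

19

G_0 = 4. HB_2(4) = 2^2. Bump = 27. G_1 = 26.
G_1 = 26. HB_3(26) = 2·3^2 + 2·3 + 2. Bump = 42. G_2 = 41.
G_2 = 41. HB_4(41) = 2·4^2 + 2·4 + 1. Bump = 61. G_3 = 60.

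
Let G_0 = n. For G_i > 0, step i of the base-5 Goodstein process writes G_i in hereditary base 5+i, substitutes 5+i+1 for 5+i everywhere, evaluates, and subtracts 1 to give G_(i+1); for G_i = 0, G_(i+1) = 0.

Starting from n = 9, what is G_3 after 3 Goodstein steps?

G_0 = 9. HB_5(9) = 5 + 4. Bump = 10. G_1 = 9.
G_1 = 9. HB_6(9) = 6 + 3. Bump = 10. G_2 = 9.
G_2 = 9. HB_7(9) = 7 + 2. Bump = 10. G_3 = 9.
G_3 = 9. HB_8(9) = 8 + 1. Bump = 10. G_4 = 9.

9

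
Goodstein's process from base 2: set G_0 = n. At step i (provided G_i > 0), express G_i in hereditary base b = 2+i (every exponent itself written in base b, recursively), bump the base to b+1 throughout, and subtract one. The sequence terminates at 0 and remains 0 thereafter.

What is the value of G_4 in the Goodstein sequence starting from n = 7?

base 2: 7 = 2^2 + 2 + 1; at 3: 3^3 + 3 + 1 = 31; next = 30
base 3: 30 = 3^3 + 3; at 4: 4^4 + 4 = 260; next = 259
base 4: 259 = 4^4 + 3; at 5: 5^5 + 3 = 3128; next = 3127
base 5: 3127 = 5^5 + 2; at 6: 6^6 + 2 = 46658; next = 46657

46657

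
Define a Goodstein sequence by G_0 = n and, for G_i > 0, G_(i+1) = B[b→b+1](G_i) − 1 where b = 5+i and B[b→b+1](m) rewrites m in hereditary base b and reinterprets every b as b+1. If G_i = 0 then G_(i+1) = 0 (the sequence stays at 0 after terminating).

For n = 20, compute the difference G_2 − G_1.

2

G_0=20  [base 5] 4·5  →[5↦6]→  4·6 = 24  −1 ⇒ G_1=23
G_1=23  [base 6] 3·6 + 5  →[6↦7]→  3·7 + 5 = 26  −1 ⇒ G_2=25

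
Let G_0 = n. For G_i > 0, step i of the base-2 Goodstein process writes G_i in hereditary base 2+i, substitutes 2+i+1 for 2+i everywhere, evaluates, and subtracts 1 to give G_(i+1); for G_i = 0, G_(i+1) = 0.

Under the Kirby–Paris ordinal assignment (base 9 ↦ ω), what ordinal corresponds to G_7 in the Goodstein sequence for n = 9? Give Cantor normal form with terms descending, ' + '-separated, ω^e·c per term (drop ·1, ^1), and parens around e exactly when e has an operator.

(0) 9|_2 = 2^(2 + 1) + 1 ↦ 3^(3 + 1) + 1|_3 = 82 ⇒ 81
(1) 81|_3 = 3^(3 + 1) ↦ 4^(4 + 1)|_4 = 1024 ⇒ 1023
(2) 1023|_4 = 3·4^4 + 3·4^3 + 3·4^2 + 3·4 + 3 ↦ 3·5^5 + 3·5^3 + 3·5^2 + 3·5 + 3|_5 = 9843 ⇒ 9842
(3) 9842|_5 = 3·5^5 + 3·5^3 + 3·5^2 + 3·5 + 2 ↦ 3·6^6 + 3·6^3 + 3·6^2 + 3·6 + 2|_6 = 140744 ⇒ 140743
(4) 140743|_6 = 3·6^6 + 3·6^3 + 3·6^2 + 3·6 + 1 ↦ 3·7^7 + 3·7^3 + 3·7^2 + 3·7 + 1|_7 = 2471827 ⇒ 2471826
(5) 2471826|_7 = 3·7^7 + 3·7^3 + 3·7^2 + 3·7 ↦ 3·8^8 + 3·8^3 + 3·8^2 + 3·8|_8 = 50333400 ⇒ 50333399
(6) 50333399|_8 = 3·8^8 + 3·8^3 + 3·8^2 + 2·8 + 7 ↦ 3·9^9 + 3·9^3 + 3·9^2 + 2·9 + 7|_9 = 1162263922 ⇒ 1162263921
(7) 1162263921|_9 = 3·9^9 + 3·9^3 + 3·9^2 + 2·9 + 6 ↦ 3·10^10 + 3·10^3 + 3·10^2 + 2·10 + 6|_10 = 30000003326 ⇒ 30000003325

ω^ω·3 + ω^3·3 + ω^2·3 + ω·2 + 6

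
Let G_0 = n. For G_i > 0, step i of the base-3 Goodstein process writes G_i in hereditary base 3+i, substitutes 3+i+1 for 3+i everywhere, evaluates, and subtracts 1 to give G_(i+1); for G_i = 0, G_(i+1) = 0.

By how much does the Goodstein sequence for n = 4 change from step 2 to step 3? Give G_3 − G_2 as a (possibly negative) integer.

4 —HB3→ 3 + 1 —bump→ 4 + 1 = 5 —(−1)→ 4
4 —HB4→ 4 —bump→ 5 = 5 —(−1)→ 4
4 —HB5→ 4 —bump→ 4 = 4 —(−1)→ 3

-1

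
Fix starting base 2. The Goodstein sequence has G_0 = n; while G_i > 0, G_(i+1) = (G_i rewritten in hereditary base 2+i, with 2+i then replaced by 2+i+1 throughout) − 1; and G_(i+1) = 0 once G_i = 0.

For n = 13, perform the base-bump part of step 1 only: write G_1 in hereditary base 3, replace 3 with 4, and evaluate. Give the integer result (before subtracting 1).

(0) 13|_2 = 2^(2 + 1) + 2^2 + 1 ↦ 3^(3 + 1) + 3^3 + 1|_3 = 109 ⇒ 108
(1) 108|_3 = 3^(3 + 1) + 3^3 ↦ 4^(4 + 1) + 4^4|_4 = 1280 ⇒ 1279

1280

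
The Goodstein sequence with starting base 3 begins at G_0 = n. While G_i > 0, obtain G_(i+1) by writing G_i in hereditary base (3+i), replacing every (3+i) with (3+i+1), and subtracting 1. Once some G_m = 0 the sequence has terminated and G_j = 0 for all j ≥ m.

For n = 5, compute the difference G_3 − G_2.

0

step 0: 5 = 3 + 2; sub 4 for 3: 4 + 2; = 6; G_1 = 6−1 = 5
step 1: 5 = 4 + 1; sub 5 for 4: 5 + 1; = 6; G_2 = 6−1 = 5
step 2: 5 = 5; sub 6 for 5: 6; = 6; G_3 = 6−1 = 5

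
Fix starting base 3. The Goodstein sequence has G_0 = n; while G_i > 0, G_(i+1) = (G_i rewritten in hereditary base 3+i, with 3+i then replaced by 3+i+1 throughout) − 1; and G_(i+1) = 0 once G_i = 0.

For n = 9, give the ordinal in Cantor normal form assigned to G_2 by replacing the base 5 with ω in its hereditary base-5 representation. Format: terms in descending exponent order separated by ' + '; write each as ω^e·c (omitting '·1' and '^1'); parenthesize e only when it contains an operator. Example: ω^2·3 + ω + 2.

ω·3 + 2

step 0: 9 = 3^2; sub 4 for 3: 4^2; = 16; G_1 = 16−1 = 15
step 1: 15 = 3·4 + 3; sub 5 for 4: 3·5 + 3; = 18; G_2 = 18−1 = 17
step 2: 17 = 3·5 + 2; sub 6 for 5: 3·6 + 2; = 20; G_3 = 20−1 = 19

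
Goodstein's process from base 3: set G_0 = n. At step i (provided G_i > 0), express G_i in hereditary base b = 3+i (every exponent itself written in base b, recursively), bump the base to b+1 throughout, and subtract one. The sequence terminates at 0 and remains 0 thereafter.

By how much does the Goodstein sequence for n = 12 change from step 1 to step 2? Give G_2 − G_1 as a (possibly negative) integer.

[0] 12 ≡ 3^2 + 3 (base 3). Lift 4: 20. −1: 19.
[1] 19 ≡ 4^2 + 3 (base 4). Lift 5: 28. −1: 27.

8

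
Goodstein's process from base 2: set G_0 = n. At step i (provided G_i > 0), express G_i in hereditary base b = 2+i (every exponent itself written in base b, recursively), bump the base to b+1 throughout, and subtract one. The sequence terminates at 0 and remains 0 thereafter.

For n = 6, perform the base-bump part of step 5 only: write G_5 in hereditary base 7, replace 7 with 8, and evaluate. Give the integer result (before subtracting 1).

i=0: 6 = 2^2 + 2 (b=2); 2→3: 3^3 + 3 = 30; 30−1 = 29
i=1: 29 = 3^3 + 2 (b=3); 3→4: 4^4 + 2 = 258; 258−1 = 257
i=2: 257 = 4^4 + 1 (b=4); 4→5: 5^5 + 1 = 3126; 3126−1 = 3125
i=3: 3125 = 5^5 (b=5); 5→6: 6^6 = 46656; 46656−1 = 46655
i=4: 46655 = 5·6^5 + 5·6^4 + 5·6^3 + 5·6^2 + 5·6 + 5 (b=6); 6→7: 5·7^5 + 5·7^4 + 5·7^3 + 5·7^2 + 5·7 + 5 = 98040; 98040−1 = 98039

187244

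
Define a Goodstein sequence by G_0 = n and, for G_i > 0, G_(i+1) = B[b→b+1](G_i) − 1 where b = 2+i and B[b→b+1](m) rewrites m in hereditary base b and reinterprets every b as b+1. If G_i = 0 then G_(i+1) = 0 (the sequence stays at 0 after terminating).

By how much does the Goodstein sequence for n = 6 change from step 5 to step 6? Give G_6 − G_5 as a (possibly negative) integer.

G_0 = 6. HB_2(6) = 2^2 + 2. Bump = 30. G_1 = 29.
G_1 = 29. HB_3(29) = 3^3 + 2. Bump = 258. G_2 = 257.
G_2 = 257. HB_4(257) = 4^4 + 1. Bump = 3126. G_3 = 3125.
G_3 = 3125. HB_5(3125) = 5^5. Bump = 46656. G_4 = 46655.
G_4 = 46655. HB_6(46655) = 5·6^5 + 5·6^4 + 5·6^3 + 5·6^2 + 5·6 + 5. Bump = 98040. G_5 = 98039.
G_5 = 98039. HB_7(98039) = 5·7^5 + 5·7^4 + 5·7^3 + 5·7^2 + 5·7 + 4. Bump = 187244. G_6 = 187243.

89204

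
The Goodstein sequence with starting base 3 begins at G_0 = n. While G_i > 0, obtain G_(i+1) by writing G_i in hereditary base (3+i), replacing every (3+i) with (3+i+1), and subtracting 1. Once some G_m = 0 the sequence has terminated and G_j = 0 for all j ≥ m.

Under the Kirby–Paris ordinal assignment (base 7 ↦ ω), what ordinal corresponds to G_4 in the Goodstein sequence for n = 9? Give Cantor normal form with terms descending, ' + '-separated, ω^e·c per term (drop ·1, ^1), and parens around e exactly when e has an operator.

ω·3

step 0: 9 = 3^2; sub 4 for 3: 4^2; = 16; G_1 = 16−1 = 15
step 1: 15 = 3·4 + 3; sub 5 for 4: 3·5 + 3; = 18; G_2 = 18−1 = 17
step 2: 17 = 3·5 + 2; sub 6 for 5: 3·6 + 2; = 20; G_3 = 20−1 = 19
step 3: 19 = 3·6 + 1; sub 7 for 6: 3·7 + 1; = 22; G_4 = 22−1 = 21
step 4: 21 = 3·7; sub 8 for 7: 3·8; = 24; G_5 = 24−1 = 23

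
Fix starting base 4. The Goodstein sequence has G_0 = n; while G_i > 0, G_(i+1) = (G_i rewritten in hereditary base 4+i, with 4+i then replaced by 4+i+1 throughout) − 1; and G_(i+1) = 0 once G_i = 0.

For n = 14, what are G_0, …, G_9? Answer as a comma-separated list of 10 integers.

14, 16, 18, 20, 21, 22, 23, 24, 25, 26

[0] 14 ≡ 3·4 + 2 (base 4). Lift 5: 17. −1: 16.
[1] 16 ≡ 3·5 + 1 (base 5). Lift 6: 19. −1: 18.
[2] 18 ≡ 3·6 (base 6). Lift 7: 21. −1: 20.
[3] 20 ≡ 2·7 + 6 (base 7). Lift 8: 22. −1: 21.
[4] 21 ≡ 2·8 + 5 (base 8). Lift 9: 23. −1: 22.
[5] 22 ≡ 2·9 + 4 (base 9). Lift 10: 24. −1: 23.
[6] 23 ≡ 2·10 + 3 (base 10). Lift 11: 25. −1: 24.
[7] 24 ≡ 2·11 + 2 (base 11). Lift 12: 26. −1: 25.
[8] 25 ≡ 2·12 + 1 (base 12). Lift 13: 27. −1: 26.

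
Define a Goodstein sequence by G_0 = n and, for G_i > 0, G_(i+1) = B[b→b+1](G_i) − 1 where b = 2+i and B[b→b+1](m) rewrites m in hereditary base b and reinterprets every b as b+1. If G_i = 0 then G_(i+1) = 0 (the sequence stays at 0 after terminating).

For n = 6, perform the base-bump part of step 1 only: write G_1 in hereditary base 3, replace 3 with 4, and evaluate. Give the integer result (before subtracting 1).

[0] 6 ≡ 2^2 + 2 (base 2). Lift 3: 30. −1: 29.
[1] 29 ≡ 3^3 + 2 (base 3). Lift 4: 258. −1: 257.

258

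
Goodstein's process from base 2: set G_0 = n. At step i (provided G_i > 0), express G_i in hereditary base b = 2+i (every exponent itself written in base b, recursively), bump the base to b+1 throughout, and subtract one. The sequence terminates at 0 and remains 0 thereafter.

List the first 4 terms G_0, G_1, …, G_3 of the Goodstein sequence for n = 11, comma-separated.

i=0: 11 = 2^(2 + 1) + 2 + 1 (b=2); 2→3: 3^(3 + 1) + 3 + 1 = 85; 85−1 = 84
i=1: 84 = 3^(3 + 1) + 3 (b=3); 3→4: 4^(4 + 1) + 4 = 1028; 1028−1 = 1027
i=2: 1027 = 4^(4 + 1) + 3 (b=4); 4→5: 5^(5 + 1) + 3 = 15628; 15628−1 = 15627

11, 84, 1027, 15627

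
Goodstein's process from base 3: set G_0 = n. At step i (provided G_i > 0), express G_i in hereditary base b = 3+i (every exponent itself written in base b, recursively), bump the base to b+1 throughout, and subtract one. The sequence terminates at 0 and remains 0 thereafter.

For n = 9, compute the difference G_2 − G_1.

[0] 9 ≡ 3^2 (base 3). Lift 4: 16. −1: 15.
[1] 15 ≡ 3·4 + 3 (base 4). Lift 5: 18. −1: 17.

2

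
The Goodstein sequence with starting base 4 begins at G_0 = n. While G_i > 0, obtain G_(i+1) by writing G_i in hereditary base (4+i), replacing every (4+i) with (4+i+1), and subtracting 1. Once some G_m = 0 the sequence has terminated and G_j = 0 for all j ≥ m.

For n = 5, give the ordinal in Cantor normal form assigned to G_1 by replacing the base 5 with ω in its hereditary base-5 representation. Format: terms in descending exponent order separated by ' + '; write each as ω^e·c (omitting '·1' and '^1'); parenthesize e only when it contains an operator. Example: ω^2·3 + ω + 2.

ω

[0] 5 ≡ 4 + 1 (base 4). Lift 5: 6. −1: 5.
[1] 5 ≡ 5 (base 5). Lift 6: 6. −1: 5.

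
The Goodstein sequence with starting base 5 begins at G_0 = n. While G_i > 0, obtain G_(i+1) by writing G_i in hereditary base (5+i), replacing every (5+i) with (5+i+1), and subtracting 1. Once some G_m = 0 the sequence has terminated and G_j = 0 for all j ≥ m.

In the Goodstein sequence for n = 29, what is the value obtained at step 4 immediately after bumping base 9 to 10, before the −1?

(0) 29|_5 = 5^2 + 4 ↦ 6^2 + 4|_6 = 40 ⇒ 39
(1) 39|_6 = 6^2 + 3 ↦ 7^2 + 3|_7 = 52 ⇒ 51
(2) 51|_7 = 7^2 + 2 ↦ 8^2 + 2|_8 = 66 ⇒ 65
(3) 65|_8 = 8^2 + 1 ↦ 9^2 + 1|_9 = 82 ⇒ 81
(4) 81|_9 = 9^2 ↦ 10^2|_10 = 100 ⇒ 99

100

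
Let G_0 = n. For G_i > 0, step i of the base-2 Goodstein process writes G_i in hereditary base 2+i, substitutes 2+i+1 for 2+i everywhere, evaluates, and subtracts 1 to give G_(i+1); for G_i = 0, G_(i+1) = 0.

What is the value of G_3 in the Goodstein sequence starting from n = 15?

i=0: 15 = 2^(2 + 1) + 2^2 + 2 + 1 (b=2); 2→3: 3^(3 + 1) + 3^3 + 3 + 1 = 112; 112−1 = 111
i=1: 111 = 3^(3 + 1) + 3^3 + 3 (b=3); 3→4: 4^(4 + 1) + 4^4 + 4 = 1284; 1284−1 = 1283
i=2: 1283 = 4^(4 + 1) + 4^4 + 3 (b=4); 4→5: 5^(5 + 1) + 5^5 + 3 = 18753; 18753−1 = 18752
i=3: 18752 = 5^(5 + 1) + 5^5 + 2 (b=5); 5→6: 6^(6 + 1) + 6^6 + 2 = 326594; 326594−1 = 326593

18752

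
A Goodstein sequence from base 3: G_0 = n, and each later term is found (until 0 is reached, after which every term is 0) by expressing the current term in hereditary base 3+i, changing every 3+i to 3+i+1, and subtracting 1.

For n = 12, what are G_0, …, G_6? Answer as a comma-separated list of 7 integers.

[0] 12 ≡ 3^2 + 3 (base 3). Lift 4: 20. −1: 19.
[1] 19 ≡ 4^2 + 3 (base 4). Lift 5: 28. −1: 27.
[2] 27 ≡ 5^2 + 2 (base 5). Lift 6: 38. −1: 37.
[3] 37 ≡ 6^2 + 1 (base 6). Lift 7: 50. −1: 49.
[4] 49 ≡ 7^2 (base 7). Lift 8: 64. −1: 63.
[5] 63 ≡ 7·8 + 7 (base 8). Lift 9: 70. −1: 69.

12, 19, 27, 37, 49, 63, 69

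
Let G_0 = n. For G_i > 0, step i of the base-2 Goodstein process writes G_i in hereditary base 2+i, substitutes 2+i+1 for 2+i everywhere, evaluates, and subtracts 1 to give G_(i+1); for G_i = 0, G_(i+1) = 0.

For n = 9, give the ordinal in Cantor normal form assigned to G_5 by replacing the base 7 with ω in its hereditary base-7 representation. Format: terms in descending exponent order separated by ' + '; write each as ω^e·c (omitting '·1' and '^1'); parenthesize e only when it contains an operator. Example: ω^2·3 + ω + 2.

ω^ω·3 + ω^3·3 + ω^2·3 + ω·3

step 0: 9 = 2^(2 + 1) + 1; sub 3 for 2: 3^(3 + 1) + 1; = 82; G_1 = 82−1 = 81
step 1: 81 = 3^(3 + 1); sub 4 for 3: 4^(4 + 1); = 1024; G_2 = 1024−1 = 1023
step 2: 1023 = 3·4^4 + 3·4^3 + 3·4^2 + 3·4 + 3; sub 5 for 4: 3·5^5 + 3·5^3 + 3·5^2 + 3·5 + 3; = 9843; G_3 = 9843−1 = 9842
step 3: 9842 = 3·5^5 + 3·5^3 + 3·5^2 + 3·5 + 2; sub 6 for 5: 3·6^6 + 3·6^3 + 3·6^2 + 3·6 + 2; = 140744; G_4 = 140744−1 = 140743
step 4: 140743 = 3·6^6 + 3·6^3 + 3·6^2 + 3·6 + 1; sub 7 for 6: 3·7^7 + 3·7^3 + 3·7^2 + 3·7 + 1; = 2471827; G_5 = 2471827−1 = 2471826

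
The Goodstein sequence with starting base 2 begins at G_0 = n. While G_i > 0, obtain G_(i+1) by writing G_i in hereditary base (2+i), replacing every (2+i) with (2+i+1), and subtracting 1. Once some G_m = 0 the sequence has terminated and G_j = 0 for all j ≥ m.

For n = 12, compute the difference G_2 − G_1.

958

base 2: 12 = 2^(2 + 1) + 2^2; at 3: 3^(3 + 1) + 3^3 = 108; next = 107
base 3: 107 = 3^(3 + 1) + 2·3^2 + 2·3 + 2; at 4: 4^(4 + 1) + 2·4^2 + 2·4 + 2 = 1066; next = 1065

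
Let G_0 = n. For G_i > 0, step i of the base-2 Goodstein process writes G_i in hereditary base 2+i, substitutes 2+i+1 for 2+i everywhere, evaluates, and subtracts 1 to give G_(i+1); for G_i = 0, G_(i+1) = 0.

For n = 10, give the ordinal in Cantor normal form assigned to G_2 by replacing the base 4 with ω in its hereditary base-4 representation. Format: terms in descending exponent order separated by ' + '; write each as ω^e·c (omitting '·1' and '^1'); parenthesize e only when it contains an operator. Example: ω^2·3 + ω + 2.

ω^(ω + 1) + 1

base 2: 10 = 2^(2 + 1) + 2; at 3: 3^(3 + 1) + 3 = 84; next = 83
base 3: 83 = 3^(3 + 1) + 2; at 4: 4^(4 + 1) + 2 = 1026; next = 1025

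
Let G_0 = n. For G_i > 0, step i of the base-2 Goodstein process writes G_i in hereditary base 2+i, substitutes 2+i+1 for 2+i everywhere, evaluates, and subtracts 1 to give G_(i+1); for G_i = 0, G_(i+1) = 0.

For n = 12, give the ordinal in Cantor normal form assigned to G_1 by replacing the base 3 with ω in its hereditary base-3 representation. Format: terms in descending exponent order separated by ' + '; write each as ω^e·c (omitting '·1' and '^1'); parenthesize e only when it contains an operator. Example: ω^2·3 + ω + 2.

ω^(ω + 1) + ω^2·2 + ω·2 + 2

step 0: 12 = 2^(2 + 1) + 2^2; sub 3 for 2: 3^(3 + 1) + 3^3; = 108; G_1 = 108−1 = 107
step 1: 107 = 3^(3 + 1) + 2·3^2 + 2·3 + 2; sub 4 for 3: 4^(4 + 1) + 2·4^2 + 2·4 + 2; = 1066; G_2 = 1066−1 = 1065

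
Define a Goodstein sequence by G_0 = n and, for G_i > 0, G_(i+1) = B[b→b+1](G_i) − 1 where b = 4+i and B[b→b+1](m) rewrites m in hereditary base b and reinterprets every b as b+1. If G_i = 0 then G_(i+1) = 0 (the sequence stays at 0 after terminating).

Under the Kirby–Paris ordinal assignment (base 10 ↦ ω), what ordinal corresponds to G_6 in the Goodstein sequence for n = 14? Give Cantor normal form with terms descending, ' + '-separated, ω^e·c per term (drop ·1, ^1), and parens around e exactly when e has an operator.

[0] 14 ≡ 3·4 + 2 (base 4). Lift 5: 17. −1: 16.
[1] 16 ≡ 3·5 + 1 (base 5). Lift 6: 19. −1: 18.
[2] 18 ≡ 3·6 (base 6). Lift 7: 21. −1: 20.
[3] 20 ≡ 2·7 + 6 (base 7). Lift 8: 22. −1: 21.
[4] 21 ≡ 2·8 + 5 (base 8). Lift 9: 23. −1: 22.
[5] 22 ≡ 2·9 + 4 (base 9). Lift 10: 24. −1: 23.

ω·2 + 3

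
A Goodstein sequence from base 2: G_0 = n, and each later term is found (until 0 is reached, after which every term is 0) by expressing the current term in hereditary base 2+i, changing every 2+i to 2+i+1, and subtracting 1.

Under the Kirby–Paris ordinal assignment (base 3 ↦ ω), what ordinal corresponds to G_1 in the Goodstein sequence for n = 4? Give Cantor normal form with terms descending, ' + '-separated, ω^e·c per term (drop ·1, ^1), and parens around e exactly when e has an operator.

i=0: 4 = 2^2 (b=2); 2→3: 3^3 = 27; 27−1 = 26
i=1: 26 = 2·3^2 + 2·3 + 2 (b=3); 3→4: 2·4^2 + 2·4 + 2 = 42; 42−1 = 41

ω^2·2 + ω·2 + 2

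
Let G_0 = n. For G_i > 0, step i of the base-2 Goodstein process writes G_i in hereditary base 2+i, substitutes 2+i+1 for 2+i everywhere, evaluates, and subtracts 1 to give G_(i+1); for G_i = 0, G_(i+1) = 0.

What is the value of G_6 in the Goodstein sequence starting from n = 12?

(0) 12|_2 = 2^(2 + 1) + 2^2 ↦ 3^(3 + 1) + 3^3|_3 = 108 ⇒ 107
(1) 107|_3 = 3^(3 + 1) + 2·3^2 + 2·3 + 2 ↦ 4^(4 + 1) + 2·4^2 + 2·4 + 2|_4 = 1066 ⇒ 1065
(2) 1065|_4 = 4^(4 + 1) + 2·4^2 + 2·4 + 1 ↦ 5^(5 + 1) + 2·5^2 + 2·5 + 1|_5 = 15686 ⇒ 15685
(3) 15685|_5 = 5^(5 + 1) + 2·5^2 + 2·5 ↦ 6^(6 + 1) + 2·6^2 + 2·6|_6 = 280020 ⇒ 280019
(4) 280019|_6 = 6^(6 + 1) + 2·6^2 + 6 + 5 ↦ 7^(7 + 1) + 2·7^2 + 7 + 5|_7 = 5764911 ⇒ 5764910
(5) 5764910|_7 = 7^(7 + 1) + 2·7^2 + 7 + 4 ↦ 8^(8 + 1) + 2·8^2 + 8 + 4|_8 = 134217868 ⇒ 134217867
(6) 134217867|_8 = 8^(8 + 1) + 2·8^2 + 8 + 3 ↦ 9^(9 + 1) + 2·9^2 + 9 + 3|_9 = 3486784575 ⇒ 3486784574

134217867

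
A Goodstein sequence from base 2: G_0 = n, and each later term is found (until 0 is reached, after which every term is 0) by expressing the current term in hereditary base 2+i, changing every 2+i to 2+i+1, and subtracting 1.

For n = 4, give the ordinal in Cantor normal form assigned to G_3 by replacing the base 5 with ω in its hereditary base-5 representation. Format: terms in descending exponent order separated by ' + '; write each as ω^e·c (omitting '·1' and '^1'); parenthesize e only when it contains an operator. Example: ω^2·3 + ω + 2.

ω^2·2 + ω·2

G_0 = 4. HB_2(4) = 2^2. Bump = 27. G_1 = 26.
G_1 = 26. HB_3(26) = 2·3^2 + 2·3 + 2. Bump = 42. G_2 = 41.
G_2 = 41. HB_4(41) = 2·4^2 + 2·4 + 1. Bump = 61. G_3 = 60.
G_3 = 60. HB_5(60) = 2·5^2 + 2·5. Bump = 84. G_4 = 83.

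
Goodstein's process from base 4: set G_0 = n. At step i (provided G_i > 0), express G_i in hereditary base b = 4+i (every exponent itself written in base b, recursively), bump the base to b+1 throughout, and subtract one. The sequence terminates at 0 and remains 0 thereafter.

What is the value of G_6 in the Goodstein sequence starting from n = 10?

G_0=10  [base 4] 2·4 + 2  →[4↦5]→  2·5 + 2 = 12  −1 ⇒ G_1=11
G_1=11  [base 5] 2·5 + 1  →[5↦6]→  2·6 + 1 = 13  −1 ⇒ G_2=12
G_2=12  [base 6] 2·6  →[6↦7]→  2·7 = 14  −1 ⇒ G_3=13
G_3=13  [base 7] 7 + 6  →[7↦8]→  8 + 6 = 14  −1 ⇒ G_4=13
G_4=13  [base 8] 8 + 5  →[8↦9]→  9 + 5 = 14  −1 ⇒ G_5=13
G_5=13  [base 9] 9 + 4  →[9↦10]→  10 + 4 = 14  −1 ⇒ G_6=13
G_6=13  [base 10] 10 + 3  →[10↦11]→  11 + 3 = 14  −1 ⇒ G_7=13

13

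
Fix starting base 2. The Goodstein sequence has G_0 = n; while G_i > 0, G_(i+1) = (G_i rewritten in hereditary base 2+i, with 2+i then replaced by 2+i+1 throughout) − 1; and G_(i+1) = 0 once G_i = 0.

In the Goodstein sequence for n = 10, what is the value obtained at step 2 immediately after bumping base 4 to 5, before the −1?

i=0: 10 = 2^(2 + 1) + 2 (b=2); 2→3: 3^(3 + 1) + 3 = 84; 84−1 = 83
i=1: 83 = 3^(3 + 1) + 2 (b=3); 3→4: 4^(4 + 1) + 2 = 1026; 1026−1 = 1025

15626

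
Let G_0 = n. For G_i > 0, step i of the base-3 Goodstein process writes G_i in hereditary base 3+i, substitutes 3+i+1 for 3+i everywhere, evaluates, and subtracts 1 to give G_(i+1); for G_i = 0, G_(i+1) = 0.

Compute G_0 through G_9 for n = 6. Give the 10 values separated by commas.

base 3: 6 = 2·3; at 4: 2·4 = 8; next = 7
base 4: 7 = 4 + 3; at 5: 5 + 3 = 8; next = 7
base 5: 7 = 5 + 2; at 6: 6 + 2 = 8; next = 7
base 6: 7 = 6 + 1; at 7: 7 + 1 = 8; next = 7
base 7: 7 = 7; at 8: 8 = 8; next = 7
base 8: 7 = 7; at 9: 7 = 7; next = 6
base 9: 6 = 6; at 10: 6 = 6; next = 5
base 10: 5 = 5; at 11: 5 = 5; next = 4
base 11: 4 = 4; at 12: 4 = 4; next = 3

6, 7, 7, 7, 7, 7, 6, 5, 4, 3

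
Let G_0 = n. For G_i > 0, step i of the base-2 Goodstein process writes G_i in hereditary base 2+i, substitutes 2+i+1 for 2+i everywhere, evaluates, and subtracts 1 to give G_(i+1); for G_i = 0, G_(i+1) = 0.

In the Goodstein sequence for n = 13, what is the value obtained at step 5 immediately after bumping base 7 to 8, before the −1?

134219480

G_0=13  [base 2] 2^(2 + 1) + 2^2 + 1  →[2↦3]→  3^(3 + 1) + 3^3 + 1 = 109  −1 ⇒ G_1=108
G_1=108  [base 3] 3^(3 + 1) + 3^3  →[3↦4]→  4^(4 + 1) + 4^4 = 1280  −1 ⇒ G_2=1279
G_2=1279  [base 4] 4^(4 + 1) + 3·4^3 + 3·4^2 + 3·4 + 3  →[4↦5]→  5^(5 + 1) + 3·5^3 + 3·5^2 + 3·5 + 3 = 16093  −1 ⇒ G_3=16092
G_3=16092  [base 5] 5^(5 + 1) + 3·5^3 + 3·5^2 + 3·5 + 2  →[5↦6]→  6^(6 + 1) + 3·6^3 + 3·6^2 + 3·6 + 2 = 280712  −1 ⇒ G_4=280711
G_4=280711  [base 6] 6^(6 + 1) + 3·6^3 + 3·6^2 + 3·6 + 1  →[6↦7]→  7^(7 + 1) + 3·7^3 + 3·7^2 + 3·7 + 1 = 5765999  −1 ⇒ G_5=5765998
G_5=5765998  [base 7] 7^(7 + 1) + 3·7^3 + 3·7^2 + 3·7  →[7↦8]→  8^(8 + 1) + 3·8^3 + 3·8^2 + 3·8 = 134219480  −1 ⇒ G_6=134219479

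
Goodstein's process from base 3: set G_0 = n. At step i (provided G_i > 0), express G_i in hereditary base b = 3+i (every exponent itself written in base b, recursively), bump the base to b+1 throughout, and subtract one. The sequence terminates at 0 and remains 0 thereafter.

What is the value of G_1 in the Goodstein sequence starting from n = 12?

12 —HB3→ 3^2 + 3 —bump→ 4^2 + 4 = 20 —(−1)→ 19
19 —HB4→ 4^2 + 3 —bump→ 5^2 + 3 = 28 —(−1)→ 27

19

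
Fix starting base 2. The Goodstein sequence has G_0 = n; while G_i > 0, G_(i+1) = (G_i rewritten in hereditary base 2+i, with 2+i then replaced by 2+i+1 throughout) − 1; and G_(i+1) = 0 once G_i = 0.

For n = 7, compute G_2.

i=0: 7 = 2^2 + 2 + 1 (b=2); 2→3: 3^3 + 3 + 1 = 31; 31−1 = 30
i=1: 30 = 3^3 + 3 (b=3); 3→4: 4^4 + 4 = 260; 260−1 = 259
i=2: 259 = 4^4 + 3 (b=4); 4→5: 5^5 + 3 = 3128; 3128−1 = 3127

259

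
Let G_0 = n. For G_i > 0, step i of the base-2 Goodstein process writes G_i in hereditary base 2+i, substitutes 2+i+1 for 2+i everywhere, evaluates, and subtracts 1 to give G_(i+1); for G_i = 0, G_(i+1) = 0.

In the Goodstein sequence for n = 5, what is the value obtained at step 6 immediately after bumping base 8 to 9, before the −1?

step 0: 5 = 2^2 + 1; sub 3 for 2: 3^3 + 1; = 28; G_1 = 28−1 = 27
step 1: 27 = 3^3; sub 4 for 3: 4^4; = 256; G_2 = 256−1 = 255
step 2: 255 = 3·4^3 + 3·4^2 + 3·4 + 3; sub 5 for 4: 3·5^3 + 3·5^2 + 3·5 + 3; = 468; G_3 = 468−1 = 467
step 3: 467 = 3·5^3 + 3·5^2 + 3·5 + 2; sub 6 for 5: 3·6^3 + 3·6^2 + 3·6 + 2; = 776; G_4 = 776−1 = 775
step 4: 775 = 3·6^3 + 3·6^2 + 3·6 + 1; sub 7 for 6: 3·7^3 + 3·7^2 + 3·7 + 1; = 1198; G_5 = 1198−1 = 1197
step 5: 1197 = 3·7^3 + 3·7^2 + 3·7; sub 8 for 7: 3·8^3 + 3·8^2 + 3·8; = 1752; G_6 = 1752−1 = 1751
step 6: 1751 = 3·8^3 + 3·8^2 + 2·8 + 7; sub 9 for 8: 3·9^3 + 3·9^2 + 2·9 + 7; = 2455; G_7 = 2455−1 = 2454

2455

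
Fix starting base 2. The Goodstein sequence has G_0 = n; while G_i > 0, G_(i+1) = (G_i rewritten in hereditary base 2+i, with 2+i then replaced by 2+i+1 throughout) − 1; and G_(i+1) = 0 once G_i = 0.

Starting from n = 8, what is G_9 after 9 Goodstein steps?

i=0: 8 = 2^(2 + 1) (b=2); 2→3: 3^(3 + 1) = 81; 81−1 = 80
i=1: 80 = 2·3^3 + 2·3^2 + 2·3 + 2 (b=3); 3→4: 2·4^4 + 2·4^2 + 2·4 + 2 = 554; 554−1 = 553
i=2: 553 = 2·4^4 + 2·4^2 + 2·4 + 1 (b=4); 4→5: 2·5^5 + 2·5^2 + 2·5 + 1 = 6311; 6311−1 = 6310
i=3: 6310 = 2·5^5 + 2·5^2 + 2·5 (b=5); 5→6: 2·6^6 + 2·6^2 + 2·6 = 93396; 93396−1 = 93395
i=4: 93395 = 2·6^6 + 2·6^2 + 6 + 5 (b=6); 6→7: 2·7^7 + 2·7^2 + 7 + 5 = 1647196; 1647196−1 = 1647195
i=5: 1647195 = 2·7^7 + 2·7^2 + 7 + 4 (b=7); 7→8: 2·8^8 + 2·8^2 + 8 + 4 = 33554572; 33554572−1 = 33554571
i=6: 33554571 = 2·8^8 + 2·8^2 + 8 + 3 (b=8); 8→9: 2·9^9 + 2·9^2 + 9 + 3 = 774841152; 774841152−1 = 774841151
i=7: 774841151 = 2·9^9 + 2·9^2 + 9 + 2 (b=9); 9→10: 2·10^10 + 2·10^2 + 10 + 2 = 20000000212; 20000000212−1 = 20000000211
i=8: 20000000211 = 2·10^10 + 2·10^2 + 10 + 1 (b=10); 10→11: 2·11^11 + 2·11^2 + 11 + 1 = 570623341476; 570623341476−1 = 570623341475

570623341475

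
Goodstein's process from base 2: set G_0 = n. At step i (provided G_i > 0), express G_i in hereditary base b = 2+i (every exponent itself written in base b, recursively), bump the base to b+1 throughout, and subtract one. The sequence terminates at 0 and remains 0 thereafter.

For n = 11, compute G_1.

84

G_0=11  [base 2] 2^(2 + 1) + 2 + 1  →[2↦3]→  3^(3 + 1) + 3 + 1 = 85  −1 ⇒ G_1=84
G_1=84  [base 3] 3^(3 + 1) + 3  →[3↦4]→  4^(4 + 1) + 4 = 1028  −1 ⇒ G_2=1027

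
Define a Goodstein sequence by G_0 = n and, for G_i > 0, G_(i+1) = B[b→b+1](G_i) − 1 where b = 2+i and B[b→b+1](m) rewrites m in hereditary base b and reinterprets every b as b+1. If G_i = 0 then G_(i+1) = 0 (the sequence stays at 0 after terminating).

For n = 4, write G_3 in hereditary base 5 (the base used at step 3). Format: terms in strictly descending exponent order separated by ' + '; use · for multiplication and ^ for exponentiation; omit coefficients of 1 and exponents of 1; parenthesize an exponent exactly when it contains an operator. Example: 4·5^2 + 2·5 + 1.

(0) 4|_2 = 2^2 ↦ 3^3|_3 = 27 ⇒ 26
(1) 26|_3 = 2·3^2 + 2·3 + 2 ↦ 2·4^2 + 2·4 + 2|_4 = 42 ⇒ 41
(2) 41|_4 = 2·4^2 + 2·4 + 1 ↦ 2·5^2 + 2·5 + 1|_5 = 61 ⇒ 60
(3) 60|_5 = 2·5^2 + 2·5 ↦ 2·6^2 + 2·6|_6 = 84 ⇒ 83

2·5^2 + 2·5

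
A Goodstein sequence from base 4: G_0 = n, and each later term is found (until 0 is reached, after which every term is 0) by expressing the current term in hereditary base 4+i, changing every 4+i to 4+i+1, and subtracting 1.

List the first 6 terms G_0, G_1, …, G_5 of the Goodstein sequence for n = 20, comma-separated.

(0) 20|_4 = 4^2 + 4 ↦ 5^2 + 5|_5 = 30 ⇒ 29
(1) 29|_5 = 5^2 + 4 ↦ 6^2 + 4|_6 = 40 ⇒ 39
(2) 39|_6 = 6^2 + 3 ↦ 7^2 + 3|_7 = 52 ⇒ 51
(3) 51|_7 = 7^2 + 2 ↦ 8^2 + 2|_8 = 66 ⇒ 65
(4) 65|_8 = 8^2 + 1 ↦ 9^2 + 1|_9 = 82 ⇒ 81

20, 29, 39, 51, 65, 81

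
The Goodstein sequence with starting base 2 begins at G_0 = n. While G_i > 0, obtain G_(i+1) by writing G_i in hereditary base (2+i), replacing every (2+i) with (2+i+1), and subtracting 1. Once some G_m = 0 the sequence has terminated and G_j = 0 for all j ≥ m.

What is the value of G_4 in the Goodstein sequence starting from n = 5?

5 —HB2→ 2^2 + 1 —bump→ 3^3 + 1 = 28 —(−1)→ 27
27 —HB3→ 3^3 —bump→ 4^4 = 256 —(−1)→ 255
255 —HB4→ 3·4^3 + 3·4^2 + 3·4 + 3 —bump→ 3·5^3 + 3·5^2 + 3·5 + 3 = 468 —(−1)→ 467
467 —HB5→ 3·5^3 + 3·5^2 + 3·5 + 2 —bump→ 3·6^3 + 3·6^2 + 3·6 + 2 = 776 —(−1)→ 775
775 —HB6→ 3·6^3 + 3·6^2 + 3·6 + 1 —bump→ 3·7^3 + 3·7^2 + 3·7 + 1 = 1198 —(−1)→ 1197

775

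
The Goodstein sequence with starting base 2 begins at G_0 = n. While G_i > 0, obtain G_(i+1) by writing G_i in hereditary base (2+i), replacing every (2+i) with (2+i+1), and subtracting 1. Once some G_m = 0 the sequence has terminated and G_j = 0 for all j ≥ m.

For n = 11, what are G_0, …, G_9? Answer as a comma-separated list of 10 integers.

11, 84, 1027, 15627, 279937, 5764801, 134217727, 2749609302, 70077777775, 1997331745490

G_0=11  [base 2] 2^(2 + 1) + 2 + 1  →[2↦3]→  3^(3 + 1) + 3 + 1 = 85  −1 ⇒ G_1=84
G_1=84  [base 3] 3^(3 + 1) + 3  →[3↦4]→  4^(4 + 1) + 4 = 1028  −1 ⇒ G_2=1027
G_2=1027  [base 4] 4^(4 + 1) + 3  →[4↦5]→  5^(5 + 1) + 3 = 15628  −1 ⇒ G_3=15627
G_3=15627  [base 5] 5^(5 + 1) + 2  →[5↦6]→  6^(6 + 1) + 2 = 279938  −1 ⇒ G_4=279937
G_4=279937  [base 6] 6^(6 + 1) + 1  →[6↦7]→  7^(7 + 1) + 1 = 5764802  −1 ⇒ G_5=5764801
G_5=5764801  [base 7] 7^(7 + 1)  →[7↦8]→  8^(8 + 1) = 134217728  −1 ⇒ G_6=134217727
G_6=134217727  [base 8] 7·8^8 + 7·8^7 + 7·8^6 + 7·8^5 + 7·8^4 + 7·8^3 + 7·8^2 + 7·8 + 7  →[8↦9]→  7·9^9 + 7·9^7 + 7·9^6 + 7·9^5 + 7·9^4 + 7·9^3 + 7·9^2 + 7·9 + 7 = 2749609303  −1 ⇒ G_7=2749609302
G_7=2749609302  [base 9] 7·9^9 + 7·9^7 + 7·9^6 + 7·9^5 + 7·9^4 + 7·9^3 + 7·9^2 + 7·9 + 6  →[9↦10]→  7·10^10 + 7·10^7 + 7·10^6 + 7·10^5 + 7·10^4 + 7·10^3 + 7·10^2 + 7·10 + 6 = 70077777776  −1 ⇒ G_8=70077777775
G_8=70077777775  [base 10] 7·10^10 + 7·10^7 + 7·10^6 + 7·10^5 + 7·10^4 + 7·10^3 + 7·10^2 + 7·10 + 5  →[10↦11]→  7·11^11 + 7·11^7 + 7·11^6 + 7·11^5 + 7·11^4 + 7·11^3 + 7·11^2 + 7·11 + 5 = 1997331745491  −1 ⇒ G_9=1997331745490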